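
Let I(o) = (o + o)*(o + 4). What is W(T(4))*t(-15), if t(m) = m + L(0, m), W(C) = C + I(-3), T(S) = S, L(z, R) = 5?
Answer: 20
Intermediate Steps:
I(o) = 2*o*(4 + o) (I(o) = (2*o)*(4 + o) = 2*o*(4 + o))
W(C) = -6 + C (W(C) = C + 2*(-3)*(4 - 3) = C + 2*(-3)*1 = C - 6 = -6 + C)
t(m) = 5 + m (t(m) = m + 5 = 5 + m)
W(T(4))*t(-15) = (-6 + 4)*(5 - 15) = -2*(-10) = 20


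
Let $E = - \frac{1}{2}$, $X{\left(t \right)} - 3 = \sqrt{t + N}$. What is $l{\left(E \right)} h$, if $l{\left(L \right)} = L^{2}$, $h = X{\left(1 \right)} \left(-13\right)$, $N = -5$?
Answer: $- \frac{39}{4} - \frac{13 i}{2} \approx -9.75 - 6.5 i$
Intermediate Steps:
$X{\left(t \right)} = 3 + \sqrt{-5 + t}$ ($X{\left(t \right)} = 3 + \sqrt{t - 5} = 3 + \sqrt{-5 + t}$)
$E = - \frac{1}{2} \approx -0.5$
$h = -39 - 26 i$ ($h = \left(3 + \sqrt{-5 + 1}\right) \left(-13\right) = \left(3 + \sqrt{-4}\right) \left(-13\right) = \left(3 + 2 i\right) \left(-13\right) = -39 - 26 i \approx -39.0 - 26.0 i$)
$l{\left(E \right)} h = \left(- \frac{1}{2}\right)^{2} \left(-39 - 26 i\right) = \frac{-39 - 26 i}{4} = - \frac{39}{4} - \frac{13 i}{2}$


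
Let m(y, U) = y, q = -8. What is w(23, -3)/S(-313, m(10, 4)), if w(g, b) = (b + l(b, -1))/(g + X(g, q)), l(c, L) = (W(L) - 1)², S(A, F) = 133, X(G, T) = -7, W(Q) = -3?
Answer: 13/2128 ≈ 0.0061090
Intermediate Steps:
l(c, L) = 16 (l(c, L) = (-3 - 1)² = (-4)² = 16)
w(g, b) = (16 + b)/(-7 + g) (w(g, b) = (b + 16)/(g - 7) = (16 + b)/(-7 + g))
w(23, -3)/S(-313, m(10, 4)) = ((16 - 3)/(-7 + 23))/133 = (13/16)*(1/133) = 13/2128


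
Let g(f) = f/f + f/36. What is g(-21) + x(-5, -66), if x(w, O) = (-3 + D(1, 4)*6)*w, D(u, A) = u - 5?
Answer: 1625/12 ≈ 135.42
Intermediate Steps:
g(f) = 1 + f/36 (g(f) = 1 + f*(1/36) = 1 + f/36)
D(u, A) = -5 + u
x(w, O) = -27*w (x(w, O) = (-3 + (-5 + 1)*6)*w = (-3 - 4*6)*w = (-3 - 24)*w = -27*w)
g(-21) + x(-5, -66) = (1 + (1/36)*(-21)) - 27*(-5) = (1 - 7/12) + 135 = 5/12 + 135 = 1625/12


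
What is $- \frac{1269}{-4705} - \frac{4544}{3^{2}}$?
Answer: $- \frac{21368099}{42345} \approx -504.62$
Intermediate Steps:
$- \frac{1269}{-4705} - \frac{4544}{3^{2}} = \left(-1269\right) \left(- \frac{1}{4705}\right) - \frac{4544}{9} = \frac{1269}{4705} - \frac{4544}{9} = - \frac{21368099}{42345}$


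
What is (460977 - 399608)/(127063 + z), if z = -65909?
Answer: 61369/61154 ≈ 1.0035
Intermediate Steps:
(460977 - 399608)/(127063 + z) = (460977 - 399608)/(127063 - 65909) = 61369/61154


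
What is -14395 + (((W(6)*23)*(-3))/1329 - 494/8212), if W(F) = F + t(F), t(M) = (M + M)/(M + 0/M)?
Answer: -26184765335/1818958 ≈ -14395.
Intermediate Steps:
t(M) = 2 (t(M) = (2*M)/(M + 0) = (2*M)/M = 2)
W(F) = 2 + F (W(F) = F + 2 = 2 + F)
-14395 + (((W(6)*23)*(-3))/1329 - 494/8212) = -14395 + ((((2 + 6)*23)*(-3))/1329 - 494/8212) = -14395 + (((8*23)*(-3))*(1/1329) - 494*1/8212) = -14395 + ((184*(-3))*(1/1329) - 247/4106) = -14395 + (-552*1/1329 - 247/4106) = -14395 + (-184/443 - 247/4106) = -14395 - 864925/1818958 = -26184765335/1818958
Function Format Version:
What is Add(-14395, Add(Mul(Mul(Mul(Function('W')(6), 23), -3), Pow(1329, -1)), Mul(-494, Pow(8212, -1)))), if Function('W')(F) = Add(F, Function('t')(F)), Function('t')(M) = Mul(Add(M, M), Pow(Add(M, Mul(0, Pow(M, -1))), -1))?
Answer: Rational(-26184765335, 1818958) ≈ -14395.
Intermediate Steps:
Function('t')(M) = 2 (Function('t')(M) = Mul(Mul(2, M), Pow(Add(M, 0), -1)) = Mul(Mul(2, M), Pow(M, -1)) = 2)
Function('W')(F) = Add(2, F) (Function('W')(F) = Add(F, 2) = Add(2, F))
Add(-14395, Add(Mul(Mul(Mul(Function('W')(6), 23), -3), Pow(1329, -1)), Mul(-494, Pow(8212, -1)))) = Add(-14395, Add(Mul(Mul(Mul(Add(2, 6), 23), -3), Pow(1329, -1)), Mul(-494, Pow(8212, -1)))) = Add(-14395, Add(Mul(Mul(Mul(8, 23), -3), Rational(1, 1329)), Mul(-494, Rational(1, 8212)))) = Add(-14395, Add(Mul(Mul(184, -3), Rational(1, 1329)), Rational(-247, 4106))) = Add(-14395, Add(Mul(-552, Rational(1, 1329)), Rational(-247, 4106))) = Add(-14395, Add(Rational(-184, 443), Rational(-247, 4106))) = Add(-14395, Rational(-864925, 1818958)) = Rational(-26184765335, 1818958)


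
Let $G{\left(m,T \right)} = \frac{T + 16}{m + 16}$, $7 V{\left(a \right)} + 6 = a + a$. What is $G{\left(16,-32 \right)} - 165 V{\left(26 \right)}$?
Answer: $- \frac{15187}{14} \approx -1084.8$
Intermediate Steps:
$V{\left(a \right)} = - \frac{6}{7} + \frac{2 a}{7}$ ($V{\left(a \right)} = - \frac{6}{7} + \frac{a + a}{7} = - \frac{6}{7} + \frac{2 a}{7}$)
$G{\left(m,T \right)} = \frac{16 + T}{16 + m}$
$G{\left(16,-32 \right)} - 165 V{\left(26 \right)} = \frac{16 - 32}{16 + 16} - 165 \left(- \frac{6}{7} + \frac{2}{7} \cdot 26\right) = \frac{1}{32} \left(-16\right) - 165 \left(- \frac{6}{7} + \frac{52}{7}\right) = \frac{1}{32} \left(-16\right) - \frac{7590}{7} = - \frac{1}{2} - \frac{7590}{7} = - \frac{15187}{14}$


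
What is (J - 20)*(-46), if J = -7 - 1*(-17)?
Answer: 460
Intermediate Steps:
J = 10 (J = -7 + 17 = 10)
(J - 20)*(-46) = (10 - 20)*(-46) = -10*(-46) = 460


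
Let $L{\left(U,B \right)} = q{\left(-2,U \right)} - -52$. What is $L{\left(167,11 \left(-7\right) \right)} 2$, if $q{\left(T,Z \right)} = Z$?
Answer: $438$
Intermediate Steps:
$L{\left(U,B \right)} = 52 + U$ ($L{\left(U,B \right)} = U - -52 = U + 52 = 52 + U$)
$L{\left(167,11 \left(-7\right) \right)} 2 = \left(52 + 167\right) 2 = 219 \cdot 2 = 438$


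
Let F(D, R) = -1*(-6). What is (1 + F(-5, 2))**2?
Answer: 49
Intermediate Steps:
F(D, R) = 6
(1 + F(-5, 2))**2 = (1 + 6)**2 = 7**2 = 49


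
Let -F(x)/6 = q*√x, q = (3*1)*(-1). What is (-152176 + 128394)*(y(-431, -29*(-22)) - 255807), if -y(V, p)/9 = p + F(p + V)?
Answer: 6220158318 + 11558052*√23 ≈ 6.2756e+9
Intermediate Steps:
q = -3 (q = 3*(-1) = -3)
F(x) = 18*√x (F(x) = -(-18)*√x = 18*√x)
y(V, p) = -162*√(V + p) - 9*p (y(V, p) = -9*(p + 18*√(p + V)) = -9*(p + 18*√(V + p)) = -162*√(V + p) - 9*p)
(-152176 + 128394)*(y(-431, -29*(-22)) - 255807) = (-152176 + 128394)*((-162*√(-431 - 29*(-22)) - (-261)*(-22)) - 255807) = -23782*((-162*√(-431 + 638) - 9*638) - 255807) = -23782*((-486*√23 - 5742) - 255807) = -23782*((-5742 - 486*√23) - 255807) = -23782*(-261549 - 486*√23) = 6220158318 + 11558052*√23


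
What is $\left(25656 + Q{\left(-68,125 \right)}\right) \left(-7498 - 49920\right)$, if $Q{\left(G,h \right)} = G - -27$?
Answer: $-1470762070$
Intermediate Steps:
$Q{\left(G,h \right)} = 27 + G$ ($Q{\left(G,h \right)} = G + 27 = 27 + G$)
$\left(25656 + Q{\left(-68,125 \right)}\right) \left(-7498 - 49920\right) = \left(25656 + \left(27 - 68\right)\right) \left(-7498 - 49920\right) = \left(25656 - 41\right) \left(-57418\right) = 25615 \left(-57418\right) = -1470762070$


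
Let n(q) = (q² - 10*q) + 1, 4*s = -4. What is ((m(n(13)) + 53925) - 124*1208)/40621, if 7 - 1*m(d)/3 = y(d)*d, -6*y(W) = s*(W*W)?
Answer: -127846/40621 ≈ -3.1473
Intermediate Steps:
s = -1 (s = (¼)*(-4) = -1)
y(W) = W²/6 (y(W) = -(-1)*W*W/6 = -(-1)*W²/6 = W²/6)
n(q) = 1 + q² - 10*q
m(d) = 21 - d³/2 (m(d) = 21 - 3*d²/6*d = 21 - d³/2)
((m(n(13)) + 53925) - 124*1208)/40621 = (((21 - (1 + 13² - 10*13)³/2) + 53925) - 124*1208)/40621 = (((21 - (1 + 169 - 130)³/2) + 53925) - 149792)*(1/40621) = (((21 - ½*40³) + 53925) - 149792)*(1/40621) = (((21 - ½*64000) + 53925) - 149792)*(1/40621) = (((21 - 32000) + 53925) - 149792)*(1/40621) = ((-31979 + 53925) - 149792)*(1/40621) = (21946 - 149792)*(1/40621) = -127846*1/40621 = -127846/40621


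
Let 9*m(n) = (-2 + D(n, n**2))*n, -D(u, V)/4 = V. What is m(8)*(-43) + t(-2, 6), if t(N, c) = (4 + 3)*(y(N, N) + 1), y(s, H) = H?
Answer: 29563/3 ≈ 9854.3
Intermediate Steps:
D(u, V) = -4*V
t(N, c) = 7 + 7*N (t(N, c) = (4 + 3)*(N + 1) = 7*(1 + N) = 7 + 7*N)
m(n) = n*(-2 - 4*n**2)/9 (m(n) = ((-2 - 4*n**2)*n)/9 = (n*(-2 - 4*n**2))/9 = n*(-2 - 4*n**2)/9)
m(8)*(-43) + t(-2, 6) = -2/9*8*(1 + 2*8**2)*(-43) + (7 + 7*(-2)) = -2/9*8*(1 + 2*64)*(-43) + (7 - 14) = -2/9*8*(1 + 128)*(-43) - 7 = -2/9*8*129*(-43) - 7 = -688/3*(-43) - 7 = 29584/3 - 7 = 29563/3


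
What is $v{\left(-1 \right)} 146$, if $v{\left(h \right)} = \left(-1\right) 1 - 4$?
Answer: $-730$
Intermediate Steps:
$v{\left(h \right)} = -5$ ($v{\left(h \right)} = -1 - 4 = -5$)
$v{\left(-1 \right)} 146 = \left(-5\right) 146 = -730$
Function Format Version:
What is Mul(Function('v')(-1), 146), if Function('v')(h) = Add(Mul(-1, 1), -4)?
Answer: -730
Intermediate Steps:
Function('v')(h) = -5 (Function('v')(h) = Add(-1, -4) = -5)
Mul(Function('v')(-1), 146) = Mul(-5, 146) = -730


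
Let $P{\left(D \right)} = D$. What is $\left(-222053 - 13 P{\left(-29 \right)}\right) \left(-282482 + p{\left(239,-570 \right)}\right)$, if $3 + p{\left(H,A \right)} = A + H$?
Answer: $62693519616$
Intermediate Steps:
$p{\left(H,A \right)} = -3 + A + H$ ($p{\left(H,A \right)} = -3 + \left(A + H\right) = -3 + A + H$)
$\left(-222053 - 13 P{\left(-29 \right)}\right) \left(-282482 + p{\left(239,-570 \right)}\right) = \left(-222053 - -377\right) \left(-282482 - 334\right) = \left(-222053 + 377\right) \left(-282482 - 334\right) = \left(-221676\right) \left(-282816\right) = 62693519616$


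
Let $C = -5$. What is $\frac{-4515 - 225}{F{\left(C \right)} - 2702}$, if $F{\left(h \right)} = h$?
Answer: $\frac{4740}{2707} \approx 1.751$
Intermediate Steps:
$\frac{-4515 - 225}{F{\left(C \right)} - 2702} = \frac{-4515 - 225}{-5 - 2702} = - \frac{4740}{-2707} = \left(-4740\right) \left(- \frac{1}{2707}\right) = \frac{4740}{2707}$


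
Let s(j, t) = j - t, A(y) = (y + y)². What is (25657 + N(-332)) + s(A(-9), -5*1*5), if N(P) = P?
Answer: 25674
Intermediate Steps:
A(y) = 4*y² (A(y) = (2*y)² = 4*y²)
(25657 + N(-332)) + s(A(-9), -5*1*5) = (25657 - 332) + (4*(-9)² - (-5*1)*5) = 25325 + (4*81 - (-5)*5) = 25325 + (324 - 1*(-25)) = 25325 + (324 + 25) = 25325 + 349 = 25674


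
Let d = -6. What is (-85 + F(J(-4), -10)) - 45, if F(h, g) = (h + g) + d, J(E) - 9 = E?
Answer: -141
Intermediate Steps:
J(E) = 9 + E
F(h, g) = -6 + g + h (F(h, g) = (h + g) - 6 = (g + h) - 6 = -6 + g + h)
(-85 + F(J(-4), -10)) - 45 = (-85 + (-6 - 10 + (9 - 4))) - 45 = (-85 + (-6 - 10 + 5)) - 45 = (-85 - 11) - 45 = -96 - 45 = -141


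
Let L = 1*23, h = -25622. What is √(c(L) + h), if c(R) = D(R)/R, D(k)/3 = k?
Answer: I*√25619 ≈ 160.06*I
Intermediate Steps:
D(k) = 3*k
L = 23
c(R) = 3 (c(R) = (3*R)/R = 3)
√(c(L) + h) = √(3 - 25622) = √(-25619) = I*√25619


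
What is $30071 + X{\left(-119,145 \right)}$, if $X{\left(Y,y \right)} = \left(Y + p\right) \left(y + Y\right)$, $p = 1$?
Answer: $27003$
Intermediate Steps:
$X{\left(Y,y \right)} = \left(1 + Y\right) \left(Y + y\right)$ ($X{\left(Y,y \right)} = \left(Y + 1\right) \left(y + Y\right) = \left(1 + Y\right) \left(Y + y\right)$)
$30071 + X{\left(-119,145 \right)} = 30071 + \left(-119 + 145 + \left(-119\right)^{2} - 17255\right) = 30071 + \left(-119 + 145 + 14161 - 17255\right) = 30071 - 3068 = 27003$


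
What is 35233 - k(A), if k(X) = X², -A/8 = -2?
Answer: 34977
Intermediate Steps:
A = 16 (A = -8*(-2) = 16)
35233 - k(A) = 35233 - 1*16² = 35233 - 1*256 = 35233 - 256 = 34977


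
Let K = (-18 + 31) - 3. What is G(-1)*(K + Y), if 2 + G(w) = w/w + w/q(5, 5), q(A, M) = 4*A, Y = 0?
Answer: -21/2 ≈ -10.500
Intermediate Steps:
K = 10 (K = 13 - 3 = 10)
G(w) = -1 + w/20 (G(w) = -2 + (w/w + w/((4*5))) = -2 + (1 + w/20) = -1 + w/20)
G(-1)*(K + Y) = (-1 + (1/20)*(-1))*(10 + 0) = (-1 - 1/20)*10 = -21/20*10 = -21/2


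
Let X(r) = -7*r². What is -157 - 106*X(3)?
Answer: 6521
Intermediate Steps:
-157 - 106*X(3) = -157 - (-742)*3² = -157 - (-742)*9 = -157 - 106*(-63) = -157 + 6678 = 6521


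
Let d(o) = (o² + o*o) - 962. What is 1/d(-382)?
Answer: 1/290886 ≈ 3.4378e-6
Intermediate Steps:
d(o) = -962 + 2*o² (d(o) = (o² + o²) - 962 = 2*o² - 962 = -962 + 2*o²)
1/d(-382) = 1/(-962 + 2*(-382)²) = 1/(-962 + 2*145924) = 1/(-962 + 291848) = 1/290886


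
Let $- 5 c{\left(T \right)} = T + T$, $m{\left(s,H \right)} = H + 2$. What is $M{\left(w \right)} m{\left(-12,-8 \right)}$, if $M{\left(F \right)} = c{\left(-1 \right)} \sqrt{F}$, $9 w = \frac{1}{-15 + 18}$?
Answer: $- \frac{4 \sqrt{3}}{15} \approx -0.46188$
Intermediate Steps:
$m{\left(s,H \right)} = 2 + H$
$c{\left(T \right)} = - \frac{2 T}{5}$ ($c{\left(T \right)} = - \frac{T + T}{5} = - \frac{2 T}{5}$)
$w = \frac{1}{27}$ ($w = \frac{1}{9 \left(-15 + 18\right)} = \frac{1}{9 \cdot 3} = \frac{1}{9} \cdot \frac{1}{3} = \frac{1}{27} \approx 0.037037$)
$M{\left(F \right)} = \frac{2 \sqrt{F}}{5}$ ($M{\left(F \right)} = \left(- \frac{2}{5}\right) \left(-1\right) \sqrt{F} = \frac{2 \sqrt{F}}{5}$)
$M{\left(w \right)} m{\left(-12,-8 \right)} = \frac{2}{5 \cdot 3 \sqrt{3}} \left(2 - 8\right) = \frac{2 \frac{\sqrt{3}}{9}}{5} \left(-6\right) = \frac{2 \sqrt{3}}{45} \left(-6\right) = - \frac{4 \sqrt{3}}{15}$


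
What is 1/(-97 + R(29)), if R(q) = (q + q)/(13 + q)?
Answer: -21/2008 ≈ -0.010458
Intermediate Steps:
R(q) = 2*q/(13 + q) (R(q) = (2*q)/(13 + q) = 2*q/(13 + q))
1/(-97 + R(29)) = 1/(-97 + 2*29/(13 + 29)) = 1/(-97 + 2*29/42) = 1/(-97 + 2*29*(1/42)) = 1/(-97 + 29/21) = 1/(-2008/21) = -21/2008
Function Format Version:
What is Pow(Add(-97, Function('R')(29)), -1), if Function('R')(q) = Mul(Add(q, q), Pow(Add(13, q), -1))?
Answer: Rational(-21, 2008) ≈ -0.010458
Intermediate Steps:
Function('R')(q) = Mul(2, q, Pow(Add(13, q), -1)) (Function('R')(q) = Mul(Mul(2, q), Pow(Add(13, q), -1)) = Mul(2, q, Pow(Add(13, q), -1)))
Pow(Add(-97, Function('R')(29)), -1) = Pow(Add(-97, Mul(2, 29, Pow(Add(13, 29), -1))), -1) = Pow(Add(-97, Mul(2, 29, Pow(42, -1))), -1) = Pow(Add(-97, Mul(2, 29, Rational(1, 42))), -1) = Pow(Add(-97, Rational(29, 21)), -1) = Pow(Rational(-2008, 21), -1) = Rational(-21, 2008)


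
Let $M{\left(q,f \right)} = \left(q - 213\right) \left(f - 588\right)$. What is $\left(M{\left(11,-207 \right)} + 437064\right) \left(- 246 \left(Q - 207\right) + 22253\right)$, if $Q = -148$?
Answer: $65492718282$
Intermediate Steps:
$M{\left(q,f \right)} = \left(-588 + f\right) \left(-213 + q\right)$ ($M{\left(q,f \right)} = \left(-213 + q\right) \left(-588 + f\right) = \left(-588 + f\right) \left(-213 + q\right)$)
$\left(M{\left(11,-207 \right)} + 437064\right) \left(- 246 \left(Q - 207\right) + 22253\right) = \left(\left(125244 - 6468 - -44091 - 2277\right) + 437064\right) \left(- 246 \left(-148 - 207\right) + 22253\right) = \left(\left(125244 - 6468 + 44091 - 2277\right) + 437064\right) \left(\left(-246\right) \left(-355\right) + 22253\right) = \left(160590 + 437064\right) \left(87330 + 22253\right) = 597654 \cdot 109583 = 65492718282$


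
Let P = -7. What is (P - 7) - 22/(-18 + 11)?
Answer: -76/7 ≈ -10.857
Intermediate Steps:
(P - 7) - 22/(-18 + 11) = (-7 - 7) - 22/(-18 + 11) = -14 - 22/(-7) = -14 - 22*(-1/7) = -14 + 22/7 = -76/7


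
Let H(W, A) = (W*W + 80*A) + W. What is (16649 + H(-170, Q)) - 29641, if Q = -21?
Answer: 14058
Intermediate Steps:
H(W, A) = W + W² + 80*A (H(W, A) = (W² + 80*A) + W = W + W² + 80*A)
(16649 + H(-170, Q)) - 29641 = (16649 + (-170 + (-170)² + 80*(-21))) - 29641 = (16649 + (-170 + 28900 - 1680)) - 29641 = (16649 + 27050) - 29641 = 43699 - 29641 = 14058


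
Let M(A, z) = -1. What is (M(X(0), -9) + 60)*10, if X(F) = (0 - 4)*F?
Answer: 590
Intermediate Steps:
X(F) = -4*F
(M(X(0), -9) + 60)*10 = (-1 + 60)*10 = 59*10 = 590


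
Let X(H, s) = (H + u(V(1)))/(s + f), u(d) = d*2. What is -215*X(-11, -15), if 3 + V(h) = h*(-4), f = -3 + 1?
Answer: -5375/17 ≈ -316.18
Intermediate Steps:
f = -2
V(h) = -3 - 4*h (V(h) = -3 + h*(-4) = -3 - 4*h)
u(d) = 2*d
X(H, s) = (-14 + H)/(-2 + s) (X(H, s) = (H + 2*(-3 - 4*1))/(s - 2) = (H + 2*(-3 - 4))/(-2 + s) = (H + 2*(-7))/(-2 + s) = (H - 14)/(-2 + s) = (-14 + H)/(-2 + s))
-215*X(-11, -15) = -215*(-14 - 11)/(-2 - 15) = -215*(-25)/(-17) = -(-215)*(-25)/17 = -215*25/17 = -5375/17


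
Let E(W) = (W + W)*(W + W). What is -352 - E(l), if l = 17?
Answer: -1508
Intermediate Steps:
E(W) = 4*W² (E(W) = (2*W)*(2*W) = 4*W²)
-352 - E(l) = -352 - 4*17² = -352 - 4*289 = -352 - 1*1156 = -352 - 1156 = -1508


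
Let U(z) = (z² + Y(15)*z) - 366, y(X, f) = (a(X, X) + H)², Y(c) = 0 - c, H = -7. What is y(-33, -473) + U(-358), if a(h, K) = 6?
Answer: 133169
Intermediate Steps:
Y(c) = -c
y(X, f) = 1 (y(X, f) = (6 - 7)² = (-1)² = 1)
U(z) = -366 + z² - 15*z (U(z) = (z² + (-1*15)*z) - 366 = (z² - 15*z) - 366 = -366 + z² - 15*z)
y(-33, -473) + U(-358) = 1 + (-366 + (-358)² - 15*(-358)) = 1 + (-366 + 128164 + 5370) = 1 + 133168 = 133169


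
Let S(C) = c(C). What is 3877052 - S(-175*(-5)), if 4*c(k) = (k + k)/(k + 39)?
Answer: 7087250181/1828 ≈ 3.8771e+6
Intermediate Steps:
c(k) = k/(2*(39 + k)) (c(k) = ((k + k)/(k + 39))/4 = ((2*k)/(39 + k))/4 = (2*k/(39 + k))/4 = k/(2*(39 + k)))
S(C) = C/(2*(39 + C))
3877052 - S(-175*(-5)) = 3877052 - (-175*(-5))/(2*(39 - 175*(-5))) = 3877052 - 875/(2*(39 + 875)) = 3877052 - 875/(2*914) = 3877052 - 1*875/1828 = 3877052 - 875/1828 = 7087250181/1828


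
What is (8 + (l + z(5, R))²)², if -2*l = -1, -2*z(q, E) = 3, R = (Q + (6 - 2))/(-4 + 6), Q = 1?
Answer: 81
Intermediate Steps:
R = 5/2 (R = (1 + (6 - 2))/(-4 + 6) = (1 + 4)/2 = 5*(½) = 5/2 ≈ 2.5000)
z(q, E) = -3/2 (z(q, E) = -½*3 = -3/2)
l = ½ (l = -½*(-1) = ½ ≈ 0.50000)
(8 + (l + z(5, R))²)² = (8 + (½ - 3/2)²)² = (8 + (-1)²)² = (8 + 1)² = 9² = 81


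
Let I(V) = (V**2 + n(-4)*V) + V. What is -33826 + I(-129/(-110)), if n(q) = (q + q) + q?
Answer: -409434049/12100 ≈ -33838.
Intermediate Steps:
n(q) = 3*q (n(q) = 2*q + q = 3*q)
I(V) = V**2 - 11*V (I(V) = (V**2 + (3*(-4))*V) + V = (V**2 - 12*V) + V = V**2 - 11*V)
-33826 + I(-129/(-110)) = -33826 + (-129/(-110))*(-11 - 129/(-110)) = -33826 + (-129*(-1/110))*(-11 - 129*(-1/110)) = -33826 + 129*(-11 + 129/110)/110 = -33826 + (129/110)*(-1081/110) = -33826 - 139449/12100 = -409434049/12100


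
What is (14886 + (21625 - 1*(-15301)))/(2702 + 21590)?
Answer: 12953/6073 ≈ 2.1329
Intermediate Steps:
(14886 + (21625 - 1*(-15301)))/(2702 + 21590) = (14886 + (21625 + 15301))/24292 = (14886 + 36926)*(1/24292) = 51812*(1/24292) = 12953/6073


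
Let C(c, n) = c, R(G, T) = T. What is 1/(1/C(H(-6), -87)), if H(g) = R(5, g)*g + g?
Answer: 30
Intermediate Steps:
H(g) = g + g**2 (H(g) = g*g + g = g**2 + g = g + g**2)
1/(1/C(H(-6), -87)) = 1/(1/(-6*(1 - 6))) = 1/(1/(-6*(-5))) = 1/(1/30) = 30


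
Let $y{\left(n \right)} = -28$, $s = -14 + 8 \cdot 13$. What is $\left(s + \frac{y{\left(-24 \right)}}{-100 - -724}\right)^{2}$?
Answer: $\frac{196925089}{24336} \approx 8091.9$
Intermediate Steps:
$s = 90$ ($s = -14 + 104 = 90$)
$\left(s + \frac{y{\left(-24 \right)}}{-100 - -724}\right)^{2} = \left(90 - \frac{28}{-100 - -724}\right)^{2} = \left(90 - \frac{28}{-100 + 724}\right)^{2} = \left(90 - \frac{28}{624}\right)^{2} = \left(90 - \frac{7}{156}\right)^{2} = \left(\frac{14033}{156}\right)^{2} = \frac{196925089}{24336}$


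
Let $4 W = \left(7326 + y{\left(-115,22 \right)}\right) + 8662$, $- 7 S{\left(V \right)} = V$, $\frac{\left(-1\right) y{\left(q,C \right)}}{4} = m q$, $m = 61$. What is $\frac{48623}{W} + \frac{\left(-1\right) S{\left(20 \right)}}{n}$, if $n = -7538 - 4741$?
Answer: $\frac{4179072479}{946514436} \approx 4.4152$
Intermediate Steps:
$y{\left(q,C \right)} = - 244 q$ ($y{\left(q,C \right)} = - 4 \cdot 61 q = - 244 q$)
$S{\left(V \right)} = - \frac{V}{7}$
$W = 11012$ ($W = \frac{\left(7326 - -28060\right) + 8662}{4} = \frac{\left(7326 + 28060\right) + 8662}{4} = \frac{35386 + 8662}{4} = \frac{1}{4} \cdot 44048 = 11012$)
$n = -12279$ ($n = -7538 - 4741 = -12279$)
$\frac{48623}{W} + \frac{\left(-1\right) S{\left(20 \right)}}{n} = \frac{48623}{11012} + \frac{\left(-1\right) \left(\left(- \frac{1}{7}\right) 20\right)}{-12279} = 48623 \cdot \frac{1}{11012} + \left(-1\right) \left(- \frac{20}{7}\right) \left(- \frac{1}{12279}\right) = \frac{48623}{11012} + \frac{20}{7} \left(- \frac{1}{12279}\right) = \frac{48623}{11012} - \frac{20}{85953} = \frac{4179072479}{946514436}$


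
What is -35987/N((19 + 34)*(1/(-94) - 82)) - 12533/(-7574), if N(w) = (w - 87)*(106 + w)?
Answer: 39238173807559/23740054324770 ≈ 1.6528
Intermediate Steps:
N(w) = (-87 + w)*(106 + w)
-35987/N((19 + 34)*(1/(-94) - 82)) - 12533/(-7574) = -35987/(-9222 + ((19 + 34)*(1/(-94) - 82))² + 19*((19 + 34)*(1/(-94) - 82))) - 12533/(-7574) = -35987/(-9222 + (53*(-1/94 - 82))² + 19*(53*(-1/94 - 82))) - 12533*(-1/7574) = -35987/(-9222 + (53*(-7709/94))² + 19*(53*(-7709/94))) + 12533/7574 = -35987/(-9222 + (-408577/94)² + 19*(-408577/94)) + 12533/7574 = -35987/(-9222 + 166935164929/8836 - 7762963/94) + 12533/7574 = -35987/166123960815/8836 + 12533/7574 = -35987*8836/166123960815 + 12533/7574 = -5999644/3134414355 + 12533/7574 = 39238173807559/23740054324770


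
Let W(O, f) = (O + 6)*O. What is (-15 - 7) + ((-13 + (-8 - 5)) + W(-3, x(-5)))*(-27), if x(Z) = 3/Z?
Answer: 923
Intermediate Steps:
W(O, f) = O*(6 + O) (W(O, f) = (6 + O)*O = O*(6 + O))
(-15 - 7) + ((-13 + (-8 - 5)) + W(-3, x(-5)))*(-27) = (-15 - 7) + ((-13 + (-8 - 5)) - 3*(6 - 3))*(-27) = -22 + ((-13 - 13) - 3*3)*(-27) = -22 + (-26 - 9)*(-27) = -22 - 35*(-27) = -22 + 945 = 923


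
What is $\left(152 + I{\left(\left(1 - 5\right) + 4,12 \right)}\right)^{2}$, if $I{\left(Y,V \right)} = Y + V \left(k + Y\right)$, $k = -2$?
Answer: $16384$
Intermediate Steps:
$I{\left(Y,V \right)} = Y + V \left(-2 + Y\right)$
$\left(152 + I{\left(\left(1 - 5\right) + 4,12 \right)}\right)^{2} = \left(152 + \left(\left(\left(1 - 5\right) + 4\right) - 24 + 12 \left(\left(1 - 5\right) + 4\right)\right)\right)^{2} = \left(152 + \left(\left(-4 + 4\right) - 24 + 12 \left(-4 + 4\right)\right)\right)^{2} = \left(152 + \left(0 - 24 + 12 \cdot 0\right)\right)^{2} = \left(152 + \left(0 - 24 + 0\right)\right)^{2} = \left(152 - 24\right)^{2} = 128^{2} = 16384$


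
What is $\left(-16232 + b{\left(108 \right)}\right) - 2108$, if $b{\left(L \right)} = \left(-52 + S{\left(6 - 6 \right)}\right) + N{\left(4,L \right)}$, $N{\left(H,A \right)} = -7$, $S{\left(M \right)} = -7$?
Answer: $-18406$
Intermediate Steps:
$b{\left(L \right)} = -66$ ($b{\left(L \right)} = \left(-52 - 7\right) - 7 = -59 - 7 = -66$)
$\left(-16232 + b{\left(108 \right)}\right) - 2108 = \left(-16232 - 66\right) - 2108 = -16298 - 2108 = -18406$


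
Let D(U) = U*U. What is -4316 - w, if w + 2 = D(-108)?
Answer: -15978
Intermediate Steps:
D(U) = U**2
w = 11662 (w = -2 + (-108)**2 = -2 + 11664 = 11662)
-4316 - w = -4316 - 1*11662 = -4316 - 11662 = -15978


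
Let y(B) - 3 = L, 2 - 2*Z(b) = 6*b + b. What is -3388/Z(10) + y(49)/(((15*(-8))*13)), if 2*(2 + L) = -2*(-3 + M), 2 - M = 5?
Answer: 2642521/26520 ≈ 99.643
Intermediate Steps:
M = -3 (M = 2 - 1*5 = 2 - 5 = -3)
Z(b) = 1 - 7*b/2 (Z(b) = 1 - (6*b + b)/2 = 1 - 7*b/2)
L = 4 (L = -2 + (-2*(-3 - 3))/2 = -2 + (-2*(-6))/2 = -2 + (½)*12 = -2 + 6 = 4)
y(B) = 7 (y(B) = 3 + 4 = 7)
-3388/Z(10) + y(49)/(((15*(-8))*13)) = -3388/(1 - 7/2*10) + 7/(((15*(-8))*13)) = -3388/(1 - 35) + 7/((-120*13)) = -3388/(-34) + 7/(-1560) = -3388*(-1/34) + 7*(-1/1560) = 1694/17 - 7/1560 = 2642521/26520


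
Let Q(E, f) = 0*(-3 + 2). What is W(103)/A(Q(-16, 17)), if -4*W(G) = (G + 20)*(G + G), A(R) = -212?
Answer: 12669/424 ≈ 29.880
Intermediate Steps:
Q(E, f) = 0 (Q(E, f) = 0*(-1) = 0)
W(G) = -G*(20 + G)/2 (W(G) = -(G + 20)*(G + G)/4 = -(20 + G)*2*G/4 = -G*(20 + G)/2)
W(103)/A(Q(-16, 17)) = -½*103*(20 + 103)/(-212) = -½*103*123*(-1/212) = -12669/2*(-1/212) = 12669/424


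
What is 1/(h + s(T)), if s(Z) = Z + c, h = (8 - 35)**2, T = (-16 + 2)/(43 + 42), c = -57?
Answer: 85/57106 ≈ 0.0014885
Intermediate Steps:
T = -14/85 ≈ -0.16471
h = 729 (h = (-27)**2 = 729)
s(Z) = -57 + Z (s(Z) = Z - 57 = -57 + Z)
1/(h + s(T)) = 1/(729 + (-57 - 14/85)) = 1/(729 - 4859/85) = 1/(57106/85) = 85/57106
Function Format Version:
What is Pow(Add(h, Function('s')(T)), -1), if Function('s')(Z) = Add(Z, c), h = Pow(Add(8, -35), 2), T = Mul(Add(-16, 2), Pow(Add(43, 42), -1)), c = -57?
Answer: Rational(85, 57106) ≈ 0.0014885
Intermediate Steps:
T = Rational(-14, 85) (T = Mul(-14, Pow(85, -1)) = Mul(-14, Rational(1, 85)) = Rational(-14, 85) ≈ -0.16471)
h = 729 (h = Pow(-27, 2) = 729)
Function('s')(Z) = Add(-57, Z) (Function('s')(Z) = Add(Z, -57) = Add(-57, Z))
Pow(Add(h, Function('s')(T)), -1) = Pow(Add(729, Add(-57, Rational(-14, 85))), -1) = Pow(Add(729, Rational(-4859, 85)), -1) = Pow(Rational(57106, 85), -1) = Rational(85, 57106)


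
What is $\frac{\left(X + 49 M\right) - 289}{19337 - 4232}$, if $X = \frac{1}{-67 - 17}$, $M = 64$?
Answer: $\frac{239147}{1268820} \approx 0.18848$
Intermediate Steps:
$X = - \frac{1}{84}$ ($X = \frac{1}{-84} = - \frac{1}{84} \approx -0.011905$)
$\frac{\left(X + 49 M\right) - 289}{19337 - 4232} = \frac{\left(- \frac{1}{84} + 49 \cdot 64\right) - 289}{19337 - 4232} = \frac{\left(- \frac{1}{84} + 3136\right) - 289}{15105} = \left(\frac{263423}{84} - 289\right) \frac{1}{15105} = \frac{239147}{84} \cdot \frac{1}{15105} = \frac{239147}{1268820}$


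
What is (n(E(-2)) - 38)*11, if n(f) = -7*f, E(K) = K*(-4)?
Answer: -1034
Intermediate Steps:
E(K) = -4*K
(n(E(-2)) - 38)*11 = (-(-28)*(-2) - 38)*11 = (-7*8 - 38)*11 = (-56 - 38)*11 = -94*11 = -1034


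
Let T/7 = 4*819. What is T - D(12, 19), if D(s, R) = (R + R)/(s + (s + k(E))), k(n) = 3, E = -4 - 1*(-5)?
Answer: 619126/27 ≈ 22931.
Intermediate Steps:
E = 1 (E = -4 + 5 = 1)
T = 22932 (T = 7*(4*819) = 7*3276 = 22932)
D(s, R) = 2*R/(3 + 2*s) (D(s, R) = (R + R)/(s + (s + 3)) = (2*R)/(s + (3 + s)) = (2*R)/(3 + 2*s) = 2*R/(3 + 2*s))
T - D(12, 19) = 22932 - 2*19/(3 + 2*12) = 22932 - 2*19/(3 + 24) = 22932 - 2*19/27 = 22932 - 1*38/27 = 22932 - 38/27 = 619126/27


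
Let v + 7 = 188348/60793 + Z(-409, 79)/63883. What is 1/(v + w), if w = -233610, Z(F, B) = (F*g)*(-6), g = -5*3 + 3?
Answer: -3883639219/907273901422103 ≈ -4.2806e-6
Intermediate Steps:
g = -12 (g = -15 + 3 = -12)
Z(F, B) = 72*F (Z(F, B) = (F*(-12))*(-6) = -12*F*(-6) = 72*F)
v = -16943471513/3883639219 (v = -7 + (188348/60793 + (72*(-409))/63883) = -7 + (188348*(1/60793) - 29448*1/63883) = -7 + (188348/60793 - 29448/63883) = -7 + 10242003020/3883639219 = -16943471513/3883639219 ≈ -4.3628)
1/(v + w) = 1/(-16943471513/3883639219 - 233610) = 1/(-907273901422103/3883639219) = -3883639219/907273901422103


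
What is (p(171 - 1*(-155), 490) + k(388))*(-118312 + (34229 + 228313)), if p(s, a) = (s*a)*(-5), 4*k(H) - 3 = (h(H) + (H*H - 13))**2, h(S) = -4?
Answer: 816889258570590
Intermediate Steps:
k(H) = 3/4 + (-17 + H**2)**2/4 (k(H) = 3/4 + (-4 + (H*H - 13))**2/4 = 3/4 + (-4 + (H**2 - 13))**2/4 = 3/4 + (-4 + (-13 + H**2))**2/4 = 3/4 + (-17 + H**2)**2/4)
p(s, a) = -5*a*s (p(s, a) = (a*s)*(-5) = -5*a*s)
(p(171 - 1*(-155), 490) + k(388))*(-118312 + (34229 + 228313)) = (-5*490*(171 - 1*(-155)) + (3/4 + (-17 + 388**2)**2/4))*(-118312 + (34229 + 228313)) = (-5*490*(171 + 155) + (3/4 + (-17 + 150544)**2/4))*(-118312 + 262542) = (-5*490*326 + (3/4 + (1/4)*150527**2))*144230 = (-798700 + (3/4 + (1/4)*22658377729))*144230 = (-798700 + (3/4 + 22658377729/4))*144230 = (-798700 + 5664594433)*144230 = 5663795733*144230 = 816889258570590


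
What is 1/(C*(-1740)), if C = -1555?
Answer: 1/2705700 ≈ 3.6959e-7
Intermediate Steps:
1/(C*(-1740)) = 1/(-1555*(-1740)) = 1/2705700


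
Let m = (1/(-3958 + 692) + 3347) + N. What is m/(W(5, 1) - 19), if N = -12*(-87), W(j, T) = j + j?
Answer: -1593445/3266 ≈ -487.89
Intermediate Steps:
W(j, T) = 2*j
N = 1044
m = 14341005/3266 (m = (1/(-3958 + 692) + 3347) + 1044 = (1/(-3266) + 3347) + 1044 = (-1/3266 + 3347) + 1044 = 10931301/3266 + 1044 = 14341005/3266 ≈ 4391.0)
m/(W(5, 1) - 19) = 14341005/(3266*(2*5 - 19)) = 14341005/(3266*(10 - 19)) = (14341005/3266)/(-9) = (14341005/3266)*(-1/9) = -1593445/3266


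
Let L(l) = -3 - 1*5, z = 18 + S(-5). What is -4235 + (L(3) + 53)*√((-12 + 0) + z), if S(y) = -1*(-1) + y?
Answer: -4235 + 45*√2 ≈ -4171.4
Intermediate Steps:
S(y) = 1 + y
z = 14 (z = 18 + (1 - 5) = 18 - 4 = 14)
L(l) = -8 (L(l) = -3 - 5 = -8)
-4235 + (L(3) + 53)*√((-12 + 0) + z) = -4235 + (-8 + 53)*√((-12 + 0) + 14) = -4235 + 45*√(-12 + 14) = -4235 + 45*√2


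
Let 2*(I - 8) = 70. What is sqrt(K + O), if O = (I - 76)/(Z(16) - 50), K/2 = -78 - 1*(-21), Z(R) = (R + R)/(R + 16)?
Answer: 3*I*sqrt(617)/7 ≈ 10.645*I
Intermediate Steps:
I = 43 (I = 8 + (1/2)*70 = 8 + 35 = 43)
Z(R) = 2*R/(16 + R) (Z(R) = (2*R)/(16 + R) = 2*R/(16 + R))
K = -114 (K = 2*(-78 - 1*(-21)) = 2*(-78 + 21) = 2*(-57) = -114)
O = 33/49 (O = (43 - 76)/(2*16/(16 + 16) - 50) = -33/(2*16/32 - 50) = -33/(2*16*(1/32) - 50) = -33/(1 - 50) = -33/(-49) = -33*(-1/49) = 33/49 ≈ 0.67347)
sqrt(K + O) = sqrt(-114 + 33/49) = sqrt(-5553/49) = 3*I*sqrt(617)/7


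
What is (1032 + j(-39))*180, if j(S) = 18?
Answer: 189000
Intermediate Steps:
(1032 + j(-39))*180 = (1032 + 18)*180 = 1050*180 = 189000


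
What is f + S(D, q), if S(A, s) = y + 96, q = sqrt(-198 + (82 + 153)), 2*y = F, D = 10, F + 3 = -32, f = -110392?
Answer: -220627/2 ≈ -1.1031e+5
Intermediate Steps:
F = -35 (F = -3 - 32 = -35)
y = -35/2 (y = (1/2)*(-35) = -35/2 ≈ -17.500)
q = sqrt(37) (q = sqrt(-198 + 235) = sqrt(37) ≈ 6.0828)
S(A, s) = 157/2 (S(A, s) = -35/2 + 96 = 157/2)
f + S(D, q) = -110392 + 157/2 = -220627/2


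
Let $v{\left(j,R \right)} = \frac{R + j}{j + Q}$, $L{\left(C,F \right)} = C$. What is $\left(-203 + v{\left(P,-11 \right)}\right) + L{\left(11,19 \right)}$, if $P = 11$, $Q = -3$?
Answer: $-192$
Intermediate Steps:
$v{\left(j,R \right)} = \frac{R + j}{-3 + j}$ ($v{\left(j,R \right)} = \frac{R + j}{j - 3} = \frac{R + j}{-3 + j}$)
$\left(-203 + v{\left(P,-11 \right)}\right) + L{\left(11,19 \right)} = \left(-203 + \frac{-11 + 11}{-3 + 11}\right) + 11 = \left(-203 + \frac{1}{8} \cdot 0\right) + 11 = \left(-203 + 0\right) + 11 = -203 + 11 = -192$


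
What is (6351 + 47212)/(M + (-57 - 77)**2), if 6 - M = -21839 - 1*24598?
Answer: 53563/64399 ≈ 0.83174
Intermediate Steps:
M = 46443 (M = 6 - (-21839 - 1*24598) = 6 - (-21839 - 24598) = 6 - 1*(-46437) = 6 + 46437 = 46443)
(6351 + 47212)/(M + (-57 - 77)**2) = (6351 + 47212)/(46443 + (-57 - 77)**2) = 53563/(46443 + (-134)**2) = 53563/(46443 + 17956) = 53563/64399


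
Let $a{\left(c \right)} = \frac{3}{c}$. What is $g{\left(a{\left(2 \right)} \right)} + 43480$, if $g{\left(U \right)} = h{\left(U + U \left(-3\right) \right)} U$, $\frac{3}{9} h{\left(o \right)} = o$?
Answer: $\frac{86933}{2} \approx 43467.0$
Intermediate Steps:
$h{\left(o \right)} = 3 o$
$g{\left(U \right)} = - 6 U^{2}$ ($g{\left(U \right)} = 3 \left(U + U \left(-3\right)\right) U = 3 \left(U - 3 U\right) U = 3 \left(- 2 U\right) U = - 6 U U = - 6 U^{2}$)
$g{\left(a{\left(2 \right)} \right)} + 43480 = - 6 \left(\frac{3}{2}\right)^{2} + 43480 = \left(-6\right) \frac{9}{4} + 43480 = - \frac{27}{2} + 43480 = \frac{86933}{2}$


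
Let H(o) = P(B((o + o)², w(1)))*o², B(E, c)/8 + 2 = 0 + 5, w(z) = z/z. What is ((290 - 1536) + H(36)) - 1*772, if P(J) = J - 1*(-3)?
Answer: 32974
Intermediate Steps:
w(z) = 1
B(E, c) = 24 (B(E, c) = -16 + 8*(0 + 5) = -16 + 8*5 = -16 + 40 = 24)
P(J) = 3 + J (P(J) = J + 3 = 3 + J)
H(o) = 27*o² (H(o) = (3 + 24)*o² = 27*o²)
((290 - 1536) + H(36)) - 1*772 = ((290 - 1536) + 27*36²) - 1*772 = (-1246 + 27*1296) - 772 = (-1246 + 34992) - 772 = 33746 - 772 = 32974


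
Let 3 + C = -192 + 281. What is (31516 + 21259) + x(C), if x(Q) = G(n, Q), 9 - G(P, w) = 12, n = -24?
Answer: 52772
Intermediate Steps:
C = 86 (C = -3 + (-192 + 281) = -3 + 89 = 86)
G(P, w) = -3 (G(P, w) = 9 - 1*12 = 9 - 12 = -3)
x(Q) = -3
(31516 + 21259) + x(C) = (31516 + 21259) - 3 = 52775 - 3 = 52772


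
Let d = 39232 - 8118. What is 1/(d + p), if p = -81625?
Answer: -1/50511 ≈ -1.9798e-5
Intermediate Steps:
d = 31114
1/(d + p) = 1/(31114 - 81625) = 1/(-50511) = -1/50511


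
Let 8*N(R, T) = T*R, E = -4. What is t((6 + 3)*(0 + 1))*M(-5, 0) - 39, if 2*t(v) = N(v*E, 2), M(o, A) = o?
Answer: -33/2 ≈ -16.500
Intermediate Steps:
N(R, T) = R*T/8 (N(R, T) = (T*R)/8 = (R*T)/8 = R*T/8)
t(v) = -v/2 (t(v) = ((1/8)*(v*(-4))*2)/2 = ((1/8)*(-4*v)*2)/2 = (-v)/2 = -v/2)
t((6 + 3)*(0 + 1))*M(-5, 0) - 39 = -(6 + 3)*(0 + 1)/2*(-5) - 39 = -9/2*(-5) - 39 = 45/2 - 39 = -33/2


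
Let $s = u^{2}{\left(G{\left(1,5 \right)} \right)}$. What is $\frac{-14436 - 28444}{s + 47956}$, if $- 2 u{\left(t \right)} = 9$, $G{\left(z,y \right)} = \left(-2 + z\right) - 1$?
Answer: $- \frac{34304}{38381} \approx -0.89378$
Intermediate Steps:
$G{\left(z,y \right)} = -3 + z$
$u{\left(t \right)} = - \frac{9}{2}$ ($u{\left(t \right)} = \left(- \frac{1}{2}\right) 9 = - \frac{9}{2}$)
$s = \frac{81}{4}$ ($s = \left(- \frac{9}{2}\right)^{2} = \frac{81}{4} \approx 20.25$)
$\frac{-14436 - 28444}{s + 47956} = \frac{-14436 - 28444}{\frac{81}{4} + 47956} = - \frac{42880}{\frac{191905}{4}} = \left(-42880\right) \frac{4}{191905} = - \frac{34304}{38381}$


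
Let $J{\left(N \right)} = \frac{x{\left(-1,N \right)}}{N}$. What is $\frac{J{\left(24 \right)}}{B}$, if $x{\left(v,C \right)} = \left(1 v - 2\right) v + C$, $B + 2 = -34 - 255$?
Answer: $- \frac{3}{776} \approx -0.003866$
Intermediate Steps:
$B = -291$ ($B = -2 - 289 = -291$)
$x{\left(v,C \right)} = C + v \left(-2 + v\right)$ ($x{\left(v,C \right)} = \left(v - 2\right) v + C = \left(-2 + v\right) v + C = v \left(-2 + v\right) + C = C + v \left(-2 + v\right)$)
$J{\left(N \right)} = \frac{3 + N}{N}$ ($J{\left(N \right)} = \frac{N + \left(-1\right)^{2} - -2}{N} = \frac{N + 1 + 2}{N} = \frac{3 + N}{N}$)
$\frac{J{\left(24 \right)}}{B} = \frac{\frac{1}{24} \left(3 + 24\right)}{-291} = \frac{1}{24} \cdot 27 \left(- \frac{1}{291}\right) = \frac{9}{8} \left(- \frac{1}{291}\right) = - \frac{3}{776}$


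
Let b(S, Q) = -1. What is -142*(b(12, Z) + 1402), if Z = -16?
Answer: -198942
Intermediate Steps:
-142*(b(12, Z) + 1402) = -142*(-1 + 1402) = -142*1401 = -198942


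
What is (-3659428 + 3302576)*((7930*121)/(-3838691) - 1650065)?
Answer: 2260332907514447140/3838691 ≈ 5.8883e+11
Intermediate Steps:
(-3659428 + 3302576)*((7930*121)/(-3838691) - 1650065) = -356852*(959530*(-1/3838691) - 1650065) = -356852*(-959530/3838691 - 1650065) = -356852*(-6334090624445/3838691) = 2260332907514447140/3838691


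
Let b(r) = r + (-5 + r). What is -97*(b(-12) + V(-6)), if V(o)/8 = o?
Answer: 7469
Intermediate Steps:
V(o) = 8*o
b(r) = -5 + 2*r
-97*(b(-12) + V(-6)) = -97*((-5 + 2*(-12)) + 8*(-6)) = -97*((-5 - 24) - 48) = -97*(-29 - 48) = -97*(-77) = 7469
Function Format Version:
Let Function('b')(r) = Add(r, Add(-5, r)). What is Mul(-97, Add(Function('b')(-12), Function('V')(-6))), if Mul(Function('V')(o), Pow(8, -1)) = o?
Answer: 7469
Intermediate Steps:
Function('V')(o) = Mul(8, o)
Function('b')(r) = Add(-5, Mul(2, r))
Mul(-97, Add(Function('b')(-12), Function('V')(-6))) = Mul(-97, Add(Add(-5, Mul(2, -12)), Mul(8, -6))) = Mul(-97, Add(Add(-5, -24), -48)) = Mul(-97, Add(-29, -48)) = Mul(-97, -77) = 7469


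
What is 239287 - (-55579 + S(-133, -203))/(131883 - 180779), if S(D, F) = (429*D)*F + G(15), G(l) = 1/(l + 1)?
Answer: 187387266305/782336 ≈ 2.3952e+5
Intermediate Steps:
G(l) = 1/(1 + l)
S(D, F) = 1/16 + 429*D*F (S(D, F) = (429*D)*F + 1/(1 + 15) = 429*D*F + 1/16 = 1/16 + 429*D*F)
239287 - (-55579 + S(-133, -203))/(131883 - 180779) = 239287 - (-55579 + (1/16 + 429*(-133)*(-203)))/(131883 - 180779) = 239287 - (-55579 + (1/16 + 11582571))/(-48896) = 239287 - (-55579 + 185321137/16)*(-1)/48896 = 239287 - 184431873*(-1)/(16*48896) = 239287 - 1*(-184431873/782336) = 239287 + 184431873/782336 = 187387266305/782336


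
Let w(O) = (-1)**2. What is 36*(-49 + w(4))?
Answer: -1728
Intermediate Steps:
w(O) = 1
36*(-49 + w(4)) = 36*(-49 + 1) = 36*(-48) = -1728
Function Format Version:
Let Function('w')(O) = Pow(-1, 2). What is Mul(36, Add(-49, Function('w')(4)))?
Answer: -1728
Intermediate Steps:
Function('w')(O) = 1
Mul(36, Add(-49, Function('w')(4))) = Mul(36, Add(-49, 1)) = Mul(36, -48) = -1728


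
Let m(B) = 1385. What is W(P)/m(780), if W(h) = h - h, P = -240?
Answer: 0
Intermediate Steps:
W(h) = 0
W(P)/m(780) = 0/1385 = 0*(1/1385) = 0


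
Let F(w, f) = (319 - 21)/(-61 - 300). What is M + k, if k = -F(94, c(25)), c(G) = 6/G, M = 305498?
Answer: 110285076/361 ≈ 3.0550e+5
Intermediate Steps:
F(w, f) = -298/361 (F(w, f) = 298/(-361) = 298*(-1/361) = -298/361)
k = 298/361 (k = -1*(-298/361) = 298/361 ≈ 0.82549)
M + k = 305498 + 298/361 = 110285076/361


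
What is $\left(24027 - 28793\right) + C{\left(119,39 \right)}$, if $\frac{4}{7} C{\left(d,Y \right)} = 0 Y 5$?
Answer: $-4766$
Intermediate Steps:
$C{\left(d,Y \right)} = 0$ ($C{\left(d,Y \right)} = \frac{7 \cdot 0 Y 5}{4} = \frac{7 \cdot 0 \cdot 5}{4} = \frac{7}{4} \cdot 0 = 0$)
$\left(24027 - 28793\right) + C{\left(119,39 \right)} = \left(24027 - 28793\right) + 0 = -4766 + 0 = -4766$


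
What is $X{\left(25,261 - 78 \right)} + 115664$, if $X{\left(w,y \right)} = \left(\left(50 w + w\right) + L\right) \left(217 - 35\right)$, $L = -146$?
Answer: $321142$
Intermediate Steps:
$X{\left(w,y \right)} = -26572 + 9282 w$ ($X{\left(w,y \right)} = \left(\left(50 w + w\right) - 146\right) \left(217 - 35\right) = \left(51 w - 146\right) 182 = \left(-146 + 51 w\right) 182 = -26572 + 9282 w$)
$X{\left(25,261 - 78 \right)} + 115664 = \left(-26572 + 9282 \cdot 25\right) + 115664 = \left(-26572 + 232050\right) + 115664 = 205478 + 115664 = 321142$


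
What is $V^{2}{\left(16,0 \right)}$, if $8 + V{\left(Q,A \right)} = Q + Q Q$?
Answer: $69696$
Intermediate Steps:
$V{\left(Q,A \right)} = -8 + Q + Q^{2}$ ($V{\left(Q,A \right)} = -8 + \left(Q + Q Q\right) = -8 + \left(Q + Q^{2}\right) = -8 + Q + Q^{2}$)
$V^{2}{\left(16,0 \right)} = \left(-8 + 16 + 16^{2}\right)^{2} = \left(-8 + 16 + 256\right)^{2} = 264^{2} = 69696$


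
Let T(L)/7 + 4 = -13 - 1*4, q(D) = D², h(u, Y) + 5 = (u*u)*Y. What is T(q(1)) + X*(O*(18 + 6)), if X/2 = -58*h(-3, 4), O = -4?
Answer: 345069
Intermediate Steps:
h(u, Y) = -5 + Y*u² (h(u, Y) = -5 + (u*u)*Y = -5 + u²*Y = -5 + Y*u²)
X = -3596 (X = 2*(-58*(-5 + 4*(-3)²)) = 2*(-58*(-5 + 4*9)) = 2*(-58*(-5 + 36)) = 2*(-58*31) = 2*(-1798) = -3596)
T(L) = -147 (T(L) = -28 + 7*(-13 - 1*4) = -28 + 7*(-13 - 4) = -28 + 7*(-17) = -28 - 119 = -147)
T(q(1)) + X*(O*(18 + 6)) = -147 - (-14384)*(18 + 6) = -147 - (-14384)*24 = -147 - 3596*(-96) = -147 + 345216 = 345069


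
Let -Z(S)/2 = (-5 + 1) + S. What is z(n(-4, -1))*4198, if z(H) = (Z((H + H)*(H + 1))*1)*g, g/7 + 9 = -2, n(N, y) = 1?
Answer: 0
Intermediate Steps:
g = -77 (g = -63 + 7*(-2) = -63 - 14 = -77)
Z(S) = 8 - 2*S (Z(S) = -2*((-5 + 1) + S) = -2*(-4 + S) = 8 - 2*S)
z(H) = -616 + 308*H*(1 + H) (z(H) = ((8 - 2*(H + H)*(H + 1))*1)*(-77) = ((8 - 2*2*H*(1 + H))*1)*(-77) = ((8 - 4*H*(1 + H))*1)*(-77) = (8 - 4*H*(1 + H))*(-77) = -616 + 308*H*(1 + H))
z(n(-4, -1))*4198 = (-616 + 308*1*(1 + 1))*4198 = (-616 + 308*1*2)*4198 = (-616 + 616)*4198 = 0*4198 = 0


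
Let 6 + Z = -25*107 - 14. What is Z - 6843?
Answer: -9538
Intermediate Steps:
Z = -2695 (Z = -6 + (-25*107 - 14) = -6 + (-2675 - 14) = -6 - 2689 = -2695)
Z - 6843 = -2695 - 6843 = -9538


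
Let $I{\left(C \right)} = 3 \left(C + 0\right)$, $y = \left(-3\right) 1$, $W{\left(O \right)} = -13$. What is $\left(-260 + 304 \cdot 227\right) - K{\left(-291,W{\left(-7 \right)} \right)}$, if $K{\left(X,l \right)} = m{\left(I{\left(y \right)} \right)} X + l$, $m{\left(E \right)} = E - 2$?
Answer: $65560$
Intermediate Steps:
$y = -3$
$I{\left(C \right)} = 3 C$
$m{\left(E \right)} = -2 + E$ ($m{\left(E \right)} = E - 2 = -2 + E$)
$K{\left(X,l \right)} = l - 11 X$ ($K{\left(X,l \right)} = \left(-2 + 3 \left(-3\right)\right) X + l = \left(-2 - 9\right) X + l = - 11 X + l = l - 11 X$)
$\left(-260 + 304 \cdot 227\right) - K{\left(-291,W{\left(-7 \right)} \right)} = \left(-260 + 304 \cdot 227\right) - \left(-13 - -3201\right) = \left(-260 + 69008\right) - \left(-13 + 3201\right) = 68748 - 3188 = 65560$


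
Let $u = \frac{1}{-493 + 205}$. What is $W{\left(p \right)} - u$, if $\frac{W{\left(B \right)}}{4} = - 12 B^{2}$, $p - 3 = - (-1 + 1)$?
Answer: $- \frac{124415}{288} \approx -432.0$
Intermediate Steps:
$p = 3$ ($p = 3 - \left(-1 + 1\right) = 3 - 0 = 3 + 0 = 3$)
$W{\left(B \right)} = - 48 B^{2}$ ($W{\left(B \right)} = 4 \left(- 12 B^{2}\right) = - 48 B^{2}$)
$u = - \frac{1}{288}$ ($u = \frac{1}{-288} = - \frac{1}{288} \approx -0.0034722$)
$W{\left(p \right)} - u = - 48 \cdot 3^{2} - - \frac{1}{288} = \left(-48\right) 9 + \frac{1}{288} = -432 + \frac{1}{288} = - \frac{124415}{288}$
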